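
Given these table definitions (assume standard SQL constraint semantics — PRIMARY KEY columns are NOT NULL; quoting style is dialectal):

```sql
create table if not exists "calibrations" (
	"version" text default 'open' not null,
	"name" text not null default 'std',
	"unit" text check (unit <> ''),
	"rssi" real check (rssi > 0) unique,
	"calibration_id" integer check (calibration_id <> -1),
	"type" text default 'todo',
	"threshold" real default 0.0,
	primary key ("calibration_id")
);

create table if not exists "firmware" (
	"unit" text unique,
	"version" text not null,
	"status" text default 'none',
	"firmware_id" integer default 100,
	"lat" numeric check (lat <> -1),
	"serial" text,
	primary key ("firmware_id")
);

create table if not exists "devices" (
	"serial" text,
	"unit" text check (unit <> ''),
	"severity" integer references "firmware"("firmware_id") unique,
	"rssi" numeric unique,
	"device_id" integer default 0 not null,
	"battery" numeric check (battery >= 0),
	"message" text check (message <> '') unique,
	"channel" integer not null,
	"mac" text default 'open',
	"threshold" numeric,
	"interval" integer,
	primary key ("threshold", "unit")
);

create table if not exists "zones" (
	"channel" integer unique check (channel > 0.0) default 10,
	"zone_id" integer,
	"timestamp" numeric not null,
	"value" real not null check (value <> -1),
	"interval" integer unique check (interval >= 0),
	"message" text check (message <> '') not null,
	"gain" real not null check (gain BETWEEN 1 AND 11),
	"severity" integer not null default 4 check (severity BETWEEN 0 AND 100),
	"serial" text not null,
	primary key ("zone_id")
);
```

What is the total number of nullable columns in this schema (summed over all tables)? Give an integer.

calibrations: 4 nullable (unit, rssi, type, threshold — PK (calibration_id) and explicit NOT NULL columns excluded).
firmware: 4 nullable (unit, status, lat, serial — PK (firmware_id) and explicit NOT NULL columns excluded).
devices: 7 nullable (serial, severity, rssi, battery, message, mac, interval — PK (threshold, unit) and explicit NOT NULL columns excluded).
zones: 2 nullable (channel, interval — PK (zone_id) and explicit NOT NULL columns excluded).
Total: 4 + 4 + 7 + 2 = 17.

17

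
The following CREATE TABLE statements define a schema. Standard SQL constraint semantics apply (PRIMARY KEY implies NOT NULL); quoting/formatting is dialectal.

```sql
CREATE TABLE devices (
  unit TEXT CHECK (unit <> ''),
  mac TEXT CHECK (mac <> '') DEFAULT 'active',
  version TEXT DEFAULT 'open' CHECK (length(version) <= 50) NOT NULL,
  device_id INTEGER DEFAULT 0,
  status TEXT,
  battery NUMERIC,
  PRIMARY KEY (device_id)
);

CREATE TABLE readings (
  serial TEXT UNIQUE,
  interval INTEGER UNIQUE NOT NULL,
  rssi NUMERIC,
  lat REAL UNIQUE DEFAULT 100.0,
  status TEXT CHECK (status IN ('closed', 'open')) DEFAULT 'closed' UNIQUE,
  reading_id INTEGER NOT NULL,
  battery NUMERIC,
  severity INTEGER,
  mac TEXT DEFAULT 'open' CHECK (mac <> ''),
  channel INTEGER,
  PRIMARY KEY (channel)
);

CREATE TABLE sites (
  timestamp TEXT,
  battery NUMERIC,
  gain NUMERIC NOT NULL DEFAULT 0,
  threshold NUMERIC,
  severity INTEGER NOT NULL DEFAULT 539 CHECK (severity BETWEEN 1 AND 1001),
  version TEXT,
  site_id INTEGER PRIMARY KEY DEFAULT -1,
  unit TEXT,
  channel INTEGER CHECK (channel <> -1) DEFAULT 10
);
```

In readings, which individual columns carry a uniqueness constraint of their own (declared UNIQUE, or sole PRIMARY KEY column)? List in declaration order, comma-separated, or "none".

serial, interval, lat, status, channel

- serial: declared UNIQUE → unique.
- interval: declared UNIQUE → unique.
- rssi: no UNIQUE or single-column PK constraint.
- lat: declared UNIQUE → unique.
- status: declared UNIQUE → unique.
- reading_id: no UNIQUE or single-column PK constraint.
- battery: no UNIQUE or single-column PK constraint.
- severity: no UNIQUE or single-column PK constraint.
- mac: no UNIQUE or single-column PK constraint.
- channel: single-column PRIMARY KEY → unique.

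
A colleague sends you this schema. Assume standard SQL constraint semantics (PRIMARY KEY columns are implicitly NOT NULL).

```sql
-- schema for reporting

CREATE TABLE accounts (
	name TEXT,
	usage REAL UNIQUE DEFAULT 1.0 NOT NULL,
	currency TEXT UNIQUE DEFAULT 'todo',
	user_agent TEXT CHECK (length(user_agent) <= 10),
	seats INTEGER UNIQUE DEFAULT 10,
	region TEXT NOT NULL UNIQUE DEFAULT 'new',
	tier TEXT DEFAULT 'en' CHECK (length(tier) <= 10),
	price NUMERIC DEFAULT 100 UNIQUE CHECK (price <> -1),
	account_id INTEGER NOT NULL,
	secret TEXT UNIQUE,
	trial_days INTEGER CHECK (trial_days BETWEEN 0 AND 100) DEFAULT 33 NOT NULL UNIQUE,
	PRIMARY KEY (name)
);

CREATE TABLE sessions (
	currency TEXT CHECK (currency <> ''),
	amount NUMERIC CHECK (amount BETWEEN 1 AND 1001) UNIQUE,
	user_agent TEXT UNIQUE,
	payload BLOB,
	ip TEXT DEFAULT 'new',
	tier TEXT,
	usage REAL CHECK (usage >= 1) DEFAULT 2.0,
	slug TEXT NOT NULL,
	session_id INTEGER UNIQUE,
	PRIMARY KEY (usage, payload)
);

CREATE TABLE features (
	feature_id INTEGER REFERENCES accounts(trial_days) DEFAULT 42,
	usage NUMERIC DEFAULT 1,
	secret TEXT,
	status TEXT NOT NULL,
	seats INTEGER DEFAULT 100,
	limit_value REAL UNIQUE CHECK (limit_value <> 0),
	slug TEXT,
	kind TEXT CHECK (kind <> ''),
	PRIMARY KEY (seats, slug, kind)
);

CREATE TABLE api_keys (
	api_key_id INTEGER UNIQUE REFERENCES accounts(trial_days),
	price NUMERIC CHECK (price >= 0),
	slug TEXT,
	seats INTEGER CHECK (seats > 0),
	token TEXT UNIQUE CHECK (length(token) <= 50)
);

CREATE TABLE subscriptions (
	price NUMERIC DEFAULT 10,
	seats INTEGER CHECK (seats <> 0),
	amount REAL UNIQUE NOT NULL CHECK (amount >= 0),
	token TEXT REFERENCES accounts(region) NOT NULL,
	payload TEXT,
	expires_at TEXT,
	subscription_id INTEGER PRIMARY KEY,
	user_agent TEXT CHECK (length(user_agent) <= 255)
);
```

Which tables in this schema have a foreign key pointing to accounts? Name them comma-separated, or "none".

- features.feature_id references accounts(trial_days).
- api_keys.api_key_id references accounts(trial_days).
- subscriptions.token references accounts(region).

features, api_keys, subscriptions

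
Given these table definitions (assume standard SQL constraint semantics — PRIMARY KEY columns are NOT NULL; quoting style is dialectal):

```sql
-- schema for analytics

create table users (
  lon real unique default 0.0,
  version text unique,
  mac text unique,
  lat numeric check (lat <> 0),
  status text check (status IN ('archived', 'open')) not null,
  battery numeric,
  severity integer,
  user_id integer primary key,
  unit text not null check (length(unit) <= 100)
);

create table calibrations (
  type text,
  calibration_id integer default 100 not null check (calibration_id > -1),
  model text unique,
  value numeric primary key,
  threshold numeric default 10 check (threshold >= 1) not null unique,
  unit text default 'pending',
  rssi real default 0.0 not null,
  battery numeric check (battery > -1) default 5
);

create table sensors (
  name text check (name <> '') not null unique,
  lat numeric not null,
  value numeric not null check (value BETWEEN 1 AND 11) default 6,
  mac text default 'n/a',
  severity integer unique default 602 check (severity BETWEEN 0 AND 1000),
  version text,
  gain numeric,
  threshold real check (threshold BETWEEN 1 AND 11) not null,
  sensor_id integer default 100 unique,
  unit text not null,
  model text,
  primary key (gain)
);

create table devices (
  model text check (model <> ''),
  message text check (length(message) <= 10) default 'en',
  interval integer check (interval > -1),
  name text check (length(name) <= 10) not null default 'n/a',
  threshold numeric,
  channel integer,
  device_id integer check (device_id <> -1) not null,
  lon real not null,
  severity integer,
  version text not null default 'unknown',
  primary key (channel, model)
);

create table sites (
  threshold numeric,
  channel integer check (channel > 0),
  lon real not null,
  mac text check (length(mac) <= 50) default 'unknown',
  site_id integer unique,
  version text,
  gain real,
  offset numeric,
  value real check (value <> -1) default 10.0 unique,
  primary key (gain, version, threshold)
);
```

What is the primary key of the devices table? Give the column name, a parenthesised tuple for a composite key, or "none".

A table-level PRIMARY KEY clause names 2 columns: channel, model.
This is a composite key — the combination is unique, not each column individually.

(channel, model)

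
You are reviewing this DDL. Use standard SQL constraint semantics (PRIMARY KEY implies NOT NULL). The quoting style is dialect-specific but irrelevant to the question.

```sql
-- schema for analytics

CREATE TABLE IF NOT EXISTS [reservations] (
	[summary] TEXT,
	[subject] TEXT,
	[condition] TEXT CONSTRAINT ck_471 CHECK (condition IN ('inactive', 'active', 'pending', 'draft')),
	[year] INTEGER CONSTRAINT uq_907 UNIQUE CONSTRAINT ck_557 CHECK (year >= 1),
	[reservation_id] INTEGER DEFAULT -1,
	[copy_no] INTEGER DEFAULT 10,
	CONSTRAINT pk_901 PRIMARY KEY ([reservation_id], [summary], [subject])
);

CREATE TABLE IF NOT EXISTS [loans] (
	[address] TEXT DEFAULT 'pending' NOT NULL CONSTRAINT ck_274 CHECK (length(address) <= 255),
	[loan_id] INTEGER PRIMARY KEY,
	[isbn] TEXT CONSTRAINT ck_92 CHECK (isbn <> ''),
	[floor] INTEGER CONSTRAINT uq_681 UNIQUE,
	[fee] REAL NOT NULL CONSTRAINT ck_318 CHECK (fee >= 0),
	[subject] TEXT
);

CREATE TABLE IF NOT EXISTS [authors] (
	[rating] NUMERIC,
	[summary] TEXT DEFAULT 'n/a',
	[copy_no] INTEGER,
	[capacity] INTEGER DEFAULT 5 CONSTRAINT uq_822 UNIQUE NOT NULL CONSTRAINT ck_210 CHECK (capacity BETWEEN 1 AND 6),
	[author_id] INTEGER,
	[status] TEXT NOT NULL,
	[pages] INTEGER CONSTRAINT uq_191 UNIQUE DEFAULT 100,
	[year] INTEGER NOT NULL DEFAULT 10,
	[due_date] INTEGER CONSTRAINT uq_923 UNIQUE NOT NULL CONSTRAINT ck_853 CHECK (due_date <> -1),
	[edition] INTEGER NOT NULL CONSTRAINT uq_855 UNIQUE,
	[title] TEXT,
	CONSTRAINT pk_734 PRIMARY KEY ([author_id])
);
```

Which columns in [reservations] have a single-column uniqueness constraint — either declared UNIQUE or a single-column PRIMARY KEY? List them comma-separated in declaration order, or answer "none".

- summary: part of a composite PRIMARY KEY — only the tuple is unique, not this column on its own.
- subject: part of a composite PRIMARY KEY — only the tuple is unique, not this column on its own.
- condition: no UNIQUE or single-column PK constraint.
- year: declared UNIQUE → unique.
- reservation_id: part of a composite PRIMARY KEY — only the tuple is unique, not this column on its own.
- copy_no: no UNIQUE or single-column PK constraint.

year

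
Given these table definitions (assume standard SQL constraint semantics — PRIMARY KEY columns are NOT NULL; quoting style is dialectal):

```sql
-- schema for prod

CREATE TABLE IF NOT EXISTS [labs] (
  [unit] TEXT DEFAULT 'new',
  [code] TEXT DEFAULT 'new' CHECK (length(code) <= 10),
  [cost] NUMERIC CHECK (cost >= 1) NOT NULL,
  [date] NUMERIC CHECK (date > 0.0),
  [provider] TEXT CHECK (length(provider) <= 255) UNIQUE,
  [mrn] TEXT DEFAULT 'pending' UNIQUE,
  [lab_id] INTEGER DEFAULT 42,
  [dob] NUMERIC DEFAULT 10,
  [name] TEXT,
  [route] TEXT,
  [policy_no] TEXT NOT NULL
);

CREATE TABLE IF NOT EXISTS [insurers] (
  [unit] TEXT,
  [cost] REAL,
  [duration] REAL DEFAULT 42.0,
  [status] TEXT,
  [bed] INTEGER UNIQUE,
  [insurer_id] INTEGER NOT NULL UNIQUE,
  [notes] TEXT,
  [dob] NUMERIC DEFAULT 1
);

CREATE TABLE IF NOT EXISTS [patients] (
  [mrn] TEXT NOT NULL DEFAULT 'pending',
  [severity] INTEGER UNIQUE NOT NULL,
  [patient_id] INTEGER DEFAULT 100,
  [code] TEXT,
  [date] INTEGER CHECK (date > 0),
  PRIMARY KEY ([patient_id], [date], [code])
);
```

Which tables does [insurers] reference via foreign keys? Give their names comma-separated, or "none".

No column in insurers has a REFERENCES clause.

none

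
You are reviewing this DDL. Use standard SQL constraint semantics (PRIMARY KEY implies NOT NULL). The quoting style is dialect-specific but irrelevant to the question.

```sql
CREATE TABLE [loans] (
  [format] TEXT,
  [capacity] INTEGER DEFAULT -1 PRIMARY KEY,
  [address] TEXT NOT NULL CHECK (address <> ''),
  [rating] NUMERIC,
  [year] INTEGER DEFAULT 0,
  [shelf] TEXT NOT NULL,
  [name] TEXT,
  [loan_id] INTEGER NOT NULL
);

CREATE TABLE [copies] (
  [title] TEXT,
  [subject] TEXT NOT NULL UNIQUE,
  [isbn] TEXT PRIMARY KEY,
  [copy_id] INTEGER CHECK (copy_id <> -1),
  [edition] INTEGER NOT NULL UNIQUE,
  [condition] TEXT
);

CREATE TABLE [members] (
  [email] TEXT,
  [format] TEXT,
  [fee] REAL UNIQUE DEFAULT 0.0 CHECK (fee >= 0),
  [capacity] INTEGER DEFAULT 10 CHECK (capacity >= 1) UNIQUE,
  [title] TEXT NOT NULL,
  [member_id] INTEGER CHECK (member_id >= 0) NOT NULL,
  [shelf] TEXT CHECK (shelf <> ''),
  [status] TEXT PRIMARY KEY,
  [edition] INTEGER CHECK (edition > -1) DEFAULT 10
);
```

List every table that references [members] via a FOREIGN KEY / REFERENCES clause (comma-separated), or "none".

none

No REFERENCES clause anywhere in the schema names members.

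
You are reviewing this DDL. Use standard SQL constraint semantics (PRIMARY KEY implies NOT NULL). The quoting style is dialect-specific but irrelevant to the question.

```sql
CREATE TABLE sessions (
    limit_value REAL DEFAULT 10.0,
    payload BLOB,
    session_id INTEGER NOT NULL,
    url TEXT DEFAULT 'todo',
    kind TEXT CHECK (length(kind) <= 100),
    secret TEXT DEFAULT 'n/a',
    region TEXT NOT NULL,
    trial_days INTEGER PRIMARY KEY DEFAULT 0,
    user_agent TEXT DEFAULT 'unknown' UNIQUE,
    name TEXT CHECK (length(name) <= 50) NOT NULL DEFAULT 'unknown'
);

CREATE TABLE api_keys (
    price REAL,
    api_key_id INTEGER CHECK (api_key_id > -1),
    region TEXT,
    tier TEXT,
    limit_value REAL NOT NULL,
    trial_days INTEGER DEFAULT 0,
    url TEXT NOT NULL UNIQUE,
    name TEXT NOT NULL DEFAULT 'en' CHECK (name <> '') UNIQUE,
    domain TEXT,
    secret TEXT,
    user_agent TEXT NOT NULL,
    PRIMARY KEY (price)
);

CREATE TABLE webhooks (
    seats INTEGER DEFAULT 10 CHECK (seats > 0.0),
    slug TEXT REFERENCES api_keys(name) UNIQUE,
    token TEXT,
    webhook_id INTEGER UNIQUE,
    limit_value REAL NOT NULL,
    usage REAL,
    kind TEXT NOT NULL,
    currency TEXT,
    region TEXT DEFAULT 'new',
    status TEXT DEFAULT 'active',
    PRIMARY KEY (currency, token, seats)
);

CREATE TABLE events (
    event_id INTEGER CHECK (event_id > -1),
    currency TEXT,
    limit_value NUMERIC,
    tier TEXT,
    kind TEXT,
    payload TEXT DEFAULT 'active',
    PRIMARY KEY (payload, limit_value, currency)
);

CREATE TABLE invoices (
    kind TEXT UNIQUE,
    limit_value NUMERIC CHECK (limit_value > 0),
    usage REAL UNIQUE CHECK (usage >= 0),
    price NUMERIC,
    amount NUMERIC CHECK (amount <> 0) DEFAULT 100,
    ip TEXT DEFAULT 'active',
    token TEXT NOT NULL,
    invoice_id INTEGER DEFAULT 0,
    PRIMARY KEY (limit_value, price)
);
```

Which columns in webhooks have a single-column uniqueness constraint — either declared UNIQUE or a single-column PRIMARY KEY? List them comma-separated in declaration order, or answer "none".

- seats: part of a composite PRIMARY KEY — only the tuple is unique, not this column on its own.
- slug: declared UNIQUE → unique.
- token: part of a composite PRIMARY KEY — only the tuple is unique, not this column on its own.
- webhook_id: declared UNIQUE → unique.
- limit_value: no UNIQUE or single-column PK constraint.
- usage: no UNIQUE or single-column PK constraint.
- kind: no UNIQUE or single-column PK constraint.
- currency: part of a composite PRIMARY KEY — only the tuple is unique, not this column on its own.
- region: no UNIQUE or single-column PK constraint.
- status: no UNIQUE or single-column PK constraint.

slug, webhook_id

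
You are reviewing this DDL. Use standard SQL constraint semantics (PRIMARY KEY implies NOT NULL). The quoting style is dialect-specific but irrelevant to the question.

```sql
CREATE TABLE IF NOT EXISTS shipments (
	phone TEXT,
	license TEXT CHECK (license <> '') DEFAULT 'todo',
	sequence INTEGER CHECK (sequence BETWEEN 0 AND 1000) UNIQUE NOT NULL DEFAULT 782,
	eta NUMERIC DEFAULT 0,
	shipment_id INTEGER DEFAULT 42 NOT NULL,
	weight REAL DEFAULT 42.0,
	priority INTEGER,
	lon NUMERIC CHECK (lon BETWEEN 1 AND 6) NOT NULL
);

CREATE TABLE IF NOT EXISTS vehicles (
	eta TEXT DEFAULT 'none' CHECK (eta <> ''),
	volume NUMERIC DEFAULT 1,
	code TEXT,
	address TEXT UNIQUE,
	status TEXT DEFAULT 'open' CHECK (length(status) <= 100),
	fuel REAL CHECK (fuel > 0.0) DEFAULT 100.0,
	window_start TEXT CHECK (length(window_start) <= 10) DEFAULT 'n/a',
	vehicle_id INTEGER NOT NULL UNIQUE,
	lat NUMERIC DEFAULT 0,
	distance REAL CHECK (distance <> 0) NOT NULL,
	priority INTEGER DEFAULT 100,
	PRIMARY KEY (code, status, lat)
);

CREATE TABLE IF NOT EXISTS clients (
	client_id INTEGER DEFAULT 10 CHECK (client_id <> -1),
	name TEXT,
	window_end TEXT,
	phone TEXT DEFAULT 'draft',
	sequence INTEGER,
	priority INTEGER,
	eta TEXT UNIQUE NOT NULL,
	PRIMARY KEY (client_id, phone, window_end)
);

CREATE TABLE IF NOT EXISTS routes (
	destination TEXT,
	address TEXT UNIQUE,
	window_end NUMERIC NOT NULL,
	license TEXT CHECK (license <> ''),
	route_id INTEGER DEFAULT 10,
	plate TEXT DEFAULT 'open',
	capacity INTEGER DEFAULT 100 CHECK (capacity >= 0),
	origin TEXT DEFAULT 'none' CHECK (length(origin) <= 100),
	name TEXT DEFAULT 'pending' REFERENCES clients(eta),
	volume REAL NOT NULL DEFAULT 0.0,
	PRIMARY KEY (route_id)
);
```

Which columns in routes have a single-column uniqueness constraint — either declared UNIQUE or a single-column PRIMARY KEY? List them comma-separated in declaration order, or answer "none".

- destination: no UNIQUE or single-column PK constraint.
- address: declared UNIQUE → unique.
- window_end: no UNIQUE or single-column PK constraint.
- license: no UNIQUE or single-column PK constraint.
- route_id: single-column PRIMARY KEY → unique.
- plate: no UNIQUE or single-column PK constraint.
- capacity: no UNIQUE or single-column PK constraint.
- origin: no UNIQUE or single-column PK constraint.
- name: no UNIQUE or single-column PK constraint.
- volume: no UNIQUE or single-column PK constraint.

address, route_id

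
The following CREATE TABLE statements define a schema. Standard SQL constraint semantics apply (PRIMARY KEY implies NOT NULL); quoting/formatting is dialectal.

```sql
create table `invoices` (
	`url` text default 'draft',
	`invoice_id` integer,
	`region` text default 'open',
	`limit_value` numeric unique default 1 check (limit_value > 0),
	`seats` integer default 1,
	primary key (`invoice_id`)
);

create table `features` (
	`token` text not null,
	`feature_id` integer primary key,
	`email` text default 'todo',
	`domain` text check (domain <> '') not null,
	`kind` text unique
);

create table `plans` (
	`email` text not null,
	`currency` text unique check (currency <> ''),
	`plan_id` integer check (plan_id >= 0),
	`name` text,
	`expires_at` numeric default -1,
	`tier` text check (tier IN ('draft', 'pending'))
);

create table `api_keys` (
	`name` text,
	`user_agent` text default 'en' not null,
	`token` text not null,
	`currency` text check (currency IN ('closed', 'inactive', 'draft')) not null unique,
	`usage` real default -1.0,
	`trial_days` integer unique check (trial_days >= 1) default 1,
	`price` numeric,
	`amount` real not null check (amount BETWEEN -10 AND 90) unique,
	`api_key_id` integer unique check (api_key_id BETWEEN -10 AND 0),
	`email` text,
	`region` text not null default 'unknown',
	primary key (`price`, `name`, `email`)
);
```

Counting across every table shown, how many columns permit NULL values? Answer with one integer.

14

invoices: 4 nullable (url, region, limit_value, seats — PK (invoice_id) and explicit NOT NULL columns excluded).
features: 2 nullable (email, kind — PK (feature_id) and explicit NOT NULL columns excluded).
plans: 5 nullable (currency, plan_id, name, expires_at, tier — PK none and explicit NOT NULL columns excluded).
api_keys: 3 nullable (usage, trial_days, api_key_id — PK (price, name, email) and explicit NOT NULL columns excluded).
Total: 4 + 2 + 5 + 3 = 14.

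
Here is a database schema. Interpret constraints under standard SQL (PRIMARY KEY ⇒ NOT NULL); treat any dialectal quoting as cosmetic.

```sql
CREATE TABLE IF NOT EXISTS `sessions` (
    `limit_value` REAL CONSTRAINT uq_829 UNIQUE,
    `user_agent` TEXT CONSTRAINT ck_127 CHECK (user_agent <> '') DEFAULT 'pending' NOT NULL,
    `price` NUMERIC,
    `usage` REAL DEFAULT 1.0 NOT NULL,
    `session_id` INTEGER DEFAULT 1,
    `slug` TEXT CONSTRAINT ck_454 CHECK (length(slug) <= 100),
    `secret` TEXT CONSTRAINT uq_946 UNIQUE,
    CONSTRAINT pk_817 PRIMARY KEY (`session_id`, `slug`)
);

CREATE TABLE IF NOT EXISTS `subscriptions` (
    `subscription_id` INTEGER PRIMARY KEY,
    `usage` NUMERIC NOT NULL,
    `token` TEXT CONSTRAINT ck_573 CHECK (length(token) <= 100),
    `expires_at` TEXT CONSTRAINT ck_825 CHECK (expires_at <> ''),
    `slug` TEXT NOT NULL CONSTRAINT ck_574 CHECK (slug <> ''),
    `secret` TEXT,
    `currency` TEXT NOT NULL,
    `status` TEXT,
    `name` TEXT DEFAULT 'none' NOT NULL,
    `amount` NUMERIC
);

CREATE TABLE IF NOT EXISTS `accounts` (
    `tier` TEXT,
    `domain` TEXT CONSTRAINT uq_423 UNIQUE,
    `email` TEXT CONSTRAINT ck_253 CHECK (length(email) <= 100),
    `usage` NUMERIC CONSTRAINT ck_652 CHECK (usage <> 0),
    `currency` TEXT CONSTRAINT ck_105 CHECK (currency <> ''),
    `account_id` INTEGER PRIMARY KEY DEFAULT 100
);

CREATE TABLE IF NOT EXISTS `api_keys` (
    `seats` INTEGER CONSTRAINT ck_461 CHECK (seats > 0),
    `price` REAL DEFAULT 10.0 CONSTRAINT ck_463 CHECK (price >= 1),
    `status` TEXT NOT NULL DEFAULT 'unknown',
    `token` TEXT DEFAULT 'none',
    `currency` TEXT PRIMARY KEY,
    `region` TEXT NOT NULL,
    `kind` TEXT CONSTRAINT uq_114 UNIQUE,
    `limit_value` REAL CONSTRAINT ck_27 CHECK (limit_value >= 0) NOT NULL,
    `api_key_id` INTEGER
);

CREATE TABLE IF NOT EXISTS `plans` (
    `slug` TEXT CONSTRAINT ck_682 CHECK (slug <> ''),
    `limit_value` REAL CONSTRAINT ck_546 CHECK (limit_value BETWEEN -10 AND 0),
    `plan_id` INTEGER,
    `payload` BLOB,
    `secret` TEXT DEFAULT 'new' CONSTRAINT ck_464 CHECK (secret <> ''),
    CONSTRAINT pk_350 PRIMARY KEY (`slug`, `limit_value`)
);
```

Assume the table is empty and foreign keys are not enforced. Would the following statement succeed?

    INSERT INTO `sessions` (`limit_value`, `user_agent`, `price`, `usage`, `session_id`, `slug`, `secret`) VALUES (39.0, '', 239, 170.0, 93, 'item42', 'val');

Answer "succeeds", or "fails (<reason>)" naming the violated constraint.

fails (CHECK on user_agent)

The value '' for user_agent violates CHECK (user_agent <> '').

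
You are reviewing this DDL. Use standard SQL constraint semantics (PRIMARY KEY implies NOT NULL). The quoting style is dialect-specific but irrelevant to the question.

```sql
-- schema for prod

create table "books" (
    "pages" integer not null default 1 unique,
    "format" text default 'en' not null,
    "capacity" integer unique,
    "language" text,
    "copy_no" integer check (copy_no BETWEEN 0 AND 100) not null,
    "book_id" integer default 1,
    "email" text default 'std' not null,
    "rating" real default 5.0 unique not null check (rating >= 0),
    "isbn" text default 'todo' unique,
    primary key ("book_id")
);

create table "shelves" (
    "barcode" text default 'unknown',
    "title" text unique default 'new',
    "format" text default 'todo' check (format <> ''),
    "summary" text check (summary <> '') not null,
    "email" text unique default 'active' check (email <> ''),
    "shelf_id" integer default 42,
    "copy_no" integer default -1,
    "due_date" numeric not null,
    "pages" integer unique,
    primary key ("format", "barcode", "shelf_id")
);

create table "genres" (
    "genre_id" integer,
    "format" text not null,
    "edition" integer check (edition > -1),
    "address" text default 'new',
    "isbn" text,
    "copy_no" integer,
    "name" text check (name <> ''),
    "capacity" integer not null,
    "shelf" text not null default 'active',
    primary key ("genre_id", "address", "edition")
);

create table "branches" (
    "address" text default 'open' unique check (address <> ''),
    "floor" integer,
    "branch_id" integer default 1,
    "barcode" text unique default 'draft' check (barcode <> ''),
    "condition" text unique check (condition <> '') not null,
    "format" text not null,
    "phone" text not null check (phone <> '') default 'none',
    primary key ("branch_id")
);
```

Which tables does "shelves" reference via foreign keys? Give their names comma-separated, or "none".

none

No column in shelves has a REFERENCES clause.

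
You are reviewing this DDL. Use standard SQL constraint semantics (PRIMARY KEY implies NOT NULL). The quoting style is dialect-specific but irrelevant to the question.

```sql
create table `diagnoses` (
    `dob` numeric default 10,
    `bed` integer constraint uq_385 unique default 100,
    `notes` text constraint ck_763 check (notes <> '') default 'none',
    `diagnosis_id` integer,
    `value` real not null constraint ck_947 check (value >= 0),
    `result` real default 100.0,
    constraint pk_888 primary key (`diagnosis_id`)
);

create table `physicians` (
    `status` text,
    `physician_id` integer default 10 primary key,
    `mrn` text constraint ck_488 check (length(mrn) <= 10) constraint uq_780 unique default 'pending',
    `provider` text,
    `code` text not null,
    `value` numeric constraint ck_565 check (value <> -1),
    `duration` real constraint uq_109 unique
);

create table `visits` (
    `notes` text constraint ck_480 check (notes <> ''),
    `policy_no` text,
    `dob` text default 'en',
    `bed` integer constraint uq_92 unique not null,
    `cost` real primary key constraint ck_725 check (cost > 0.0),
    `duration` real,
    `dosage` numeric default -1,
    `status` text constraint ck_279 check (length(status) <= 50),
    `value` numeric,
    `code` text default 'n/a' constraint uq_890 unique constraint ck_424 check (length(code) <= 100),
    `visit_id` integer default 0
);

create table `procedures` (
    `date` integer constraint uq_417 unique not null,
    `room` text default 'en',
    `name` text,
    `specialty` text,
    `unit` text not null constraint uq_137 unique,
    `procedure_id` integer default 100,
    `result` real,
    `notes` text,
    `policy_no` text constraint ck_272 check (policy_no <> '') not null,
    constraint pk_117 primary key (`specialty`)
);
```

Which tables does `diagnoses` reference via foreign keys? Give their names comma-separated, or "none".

none

No column in diagnoses has a REFERENCES clause.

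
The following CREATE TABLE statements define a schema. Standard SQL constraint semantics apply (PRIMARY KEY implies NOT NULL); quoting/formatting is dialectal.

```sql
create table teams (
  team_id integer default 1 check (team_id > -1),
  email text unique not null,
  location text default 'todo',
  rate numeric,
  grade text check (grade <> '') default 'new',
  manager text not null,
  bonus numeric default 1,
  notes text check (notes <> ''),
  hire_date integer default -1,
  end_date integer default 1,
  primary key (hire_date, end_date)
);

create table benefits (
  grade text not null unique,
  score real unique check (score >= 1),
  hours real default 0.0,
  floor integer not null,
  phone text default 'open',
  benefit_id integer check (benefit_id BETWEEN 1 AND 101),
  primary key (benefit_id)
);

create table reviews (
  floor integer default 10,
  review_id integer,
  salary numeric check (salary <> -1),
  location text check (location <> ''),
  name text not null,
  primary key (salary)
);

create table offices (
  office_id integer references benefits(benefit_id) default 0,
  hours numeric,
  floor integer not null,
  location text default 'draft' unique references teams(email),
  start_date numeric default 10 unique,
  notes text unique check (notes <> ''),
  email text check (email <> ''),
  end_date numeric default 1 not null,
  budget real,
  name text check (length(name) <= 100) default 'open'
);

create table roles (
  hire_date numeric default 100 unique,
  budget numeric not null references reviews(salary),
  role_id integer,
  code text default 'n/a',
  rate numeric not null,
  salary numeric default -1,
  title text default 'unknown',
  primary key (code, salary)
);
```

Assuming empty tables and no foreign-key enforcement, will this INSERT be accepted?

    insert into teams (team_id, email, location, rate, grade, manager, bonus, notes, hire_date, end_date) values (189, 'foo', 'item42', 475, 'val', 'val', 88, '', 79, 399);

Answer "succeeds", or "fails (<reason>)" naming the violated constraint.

fails (CHECK on notes)

The value '' for notes violates CHECK (notes <> '').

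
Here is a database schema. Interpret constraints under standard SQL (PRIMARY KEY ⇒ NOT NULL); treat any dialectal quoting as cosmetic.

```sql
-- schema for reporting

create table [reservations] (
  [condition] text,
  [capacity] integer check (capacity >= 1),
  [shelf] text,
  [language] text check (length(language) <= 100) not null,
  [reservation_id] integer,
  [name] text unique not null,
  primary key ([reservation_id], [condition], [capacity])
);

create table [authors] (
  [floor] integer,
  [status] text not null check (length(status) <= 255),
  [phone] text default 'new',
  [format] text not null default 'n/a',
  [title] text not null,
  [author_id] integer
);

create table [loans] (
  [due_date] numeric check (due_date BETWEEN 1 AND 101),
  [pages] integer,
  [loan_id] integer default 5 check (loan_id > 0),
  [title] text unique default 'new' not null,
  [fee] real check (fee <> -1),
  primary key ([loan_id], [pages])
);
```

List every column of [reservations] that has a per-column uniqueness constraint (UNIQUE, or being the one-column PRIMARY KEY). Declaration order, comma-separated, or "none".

- condition: part of a composite PRIMARY KEY — only the tuple is unique, not this column on its own.
- capacity: part of a composite PRIMARY KEY — only the tuple is unique, not this column on its own.
- shelf: no UNIQUE or single-column PK constraint.
- language: no UNIQUE or single-column PK constraint.
- reservation_id: part of a composite PRIMARY KEY — only the tuple is unique, not this column on its own.
- name: declared UNIQUE → unique.

name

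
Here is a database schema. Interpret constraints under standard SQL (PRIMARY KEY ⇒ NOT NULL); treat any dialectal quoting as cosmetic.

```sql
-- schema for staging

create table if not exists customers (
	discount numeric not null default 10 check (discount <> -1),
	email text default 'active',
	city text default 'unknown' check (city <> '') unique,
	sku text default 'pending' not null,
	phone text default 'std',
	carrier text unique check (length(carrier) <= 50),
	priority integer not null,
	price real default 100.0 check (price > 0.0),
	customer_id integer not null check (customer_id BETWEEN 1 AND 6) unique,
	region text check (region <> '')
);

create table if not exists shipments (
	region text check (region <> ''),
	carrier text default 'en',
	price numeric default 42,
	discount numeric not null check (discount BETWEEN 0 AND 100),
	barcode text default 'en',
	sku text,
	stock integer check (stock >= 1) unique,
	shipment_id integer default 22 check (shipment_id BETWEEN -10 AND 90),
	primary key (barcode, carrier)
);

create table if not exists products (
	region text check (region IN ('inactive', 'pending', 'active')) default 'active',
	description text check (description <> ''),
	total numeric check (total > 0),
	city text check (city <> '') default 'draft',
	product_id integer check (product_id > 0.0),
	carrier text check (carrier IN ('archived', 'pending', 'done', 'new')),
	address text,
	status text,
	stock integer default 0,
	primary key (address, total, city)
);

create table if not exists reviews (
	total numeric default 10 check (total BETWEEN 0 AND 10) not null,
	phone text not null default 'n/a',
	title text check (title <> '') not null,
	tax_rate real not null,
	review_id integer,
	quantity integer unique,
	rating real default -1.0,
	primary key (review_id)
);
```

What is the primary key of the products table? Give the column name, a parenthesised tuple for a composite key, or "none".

A table-level PRIMARY KEY clause names 3 columns: address, total, city.
This is a composite key — the combination is unique, not each column individually.

(address, total, city)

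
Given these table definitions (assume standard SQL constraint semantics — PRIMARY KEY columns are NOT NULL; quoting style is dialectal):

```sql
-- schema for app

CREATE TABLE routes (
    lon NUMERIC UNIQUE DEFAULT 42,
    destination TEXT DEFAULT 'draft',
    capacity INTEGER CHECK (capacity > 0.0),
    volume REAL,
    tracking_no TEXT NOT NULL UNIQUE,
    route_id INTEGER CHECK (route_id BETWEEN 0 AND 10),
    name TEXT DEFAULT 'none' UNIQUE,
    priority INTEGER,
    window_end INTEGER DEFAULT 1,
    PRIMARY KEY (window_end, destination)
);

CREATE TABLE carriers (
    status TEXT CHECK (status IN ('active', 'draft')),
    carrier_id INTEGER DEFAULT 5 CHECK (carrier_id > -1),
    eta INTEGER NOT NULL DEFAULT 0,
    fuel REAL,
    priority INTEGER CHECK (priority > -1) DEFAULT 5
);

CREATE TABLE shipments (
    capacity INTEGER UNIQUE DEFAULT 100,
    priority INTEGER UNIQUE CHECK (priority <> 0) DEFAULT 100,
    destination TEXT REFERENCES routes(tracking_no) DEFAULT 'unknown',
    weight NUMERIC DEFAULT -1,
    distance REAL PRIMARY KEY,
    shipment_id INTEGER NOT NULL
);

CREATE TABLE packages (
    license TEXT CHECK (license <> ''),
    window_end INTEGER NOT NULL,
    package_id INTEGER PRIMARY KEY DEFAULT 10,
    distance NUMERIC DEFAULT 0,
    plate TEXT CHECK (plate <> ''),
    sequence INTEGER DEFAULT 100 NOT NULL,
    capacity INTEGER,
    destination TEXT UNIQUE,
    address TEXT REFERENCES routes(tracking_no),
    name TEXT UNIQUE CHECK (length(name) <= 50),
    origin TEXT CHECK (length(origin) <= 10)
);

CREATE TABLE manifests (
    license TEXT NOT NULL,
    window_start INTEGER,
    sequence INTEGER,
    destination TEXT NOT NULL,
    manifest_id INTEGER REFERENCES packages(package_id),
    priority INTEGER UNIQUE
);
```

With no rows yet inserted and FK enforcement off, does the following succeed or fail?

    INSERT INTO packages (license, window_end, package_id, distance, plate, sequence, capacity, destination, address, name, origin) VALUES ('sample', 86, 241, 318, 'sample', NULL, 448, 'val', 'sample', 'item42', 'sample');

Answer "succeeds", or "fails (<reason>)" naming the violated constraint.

sequence is explicitly set to NULL, but sequence is declared NOT NULL.

fails (NOT NULL on sequence)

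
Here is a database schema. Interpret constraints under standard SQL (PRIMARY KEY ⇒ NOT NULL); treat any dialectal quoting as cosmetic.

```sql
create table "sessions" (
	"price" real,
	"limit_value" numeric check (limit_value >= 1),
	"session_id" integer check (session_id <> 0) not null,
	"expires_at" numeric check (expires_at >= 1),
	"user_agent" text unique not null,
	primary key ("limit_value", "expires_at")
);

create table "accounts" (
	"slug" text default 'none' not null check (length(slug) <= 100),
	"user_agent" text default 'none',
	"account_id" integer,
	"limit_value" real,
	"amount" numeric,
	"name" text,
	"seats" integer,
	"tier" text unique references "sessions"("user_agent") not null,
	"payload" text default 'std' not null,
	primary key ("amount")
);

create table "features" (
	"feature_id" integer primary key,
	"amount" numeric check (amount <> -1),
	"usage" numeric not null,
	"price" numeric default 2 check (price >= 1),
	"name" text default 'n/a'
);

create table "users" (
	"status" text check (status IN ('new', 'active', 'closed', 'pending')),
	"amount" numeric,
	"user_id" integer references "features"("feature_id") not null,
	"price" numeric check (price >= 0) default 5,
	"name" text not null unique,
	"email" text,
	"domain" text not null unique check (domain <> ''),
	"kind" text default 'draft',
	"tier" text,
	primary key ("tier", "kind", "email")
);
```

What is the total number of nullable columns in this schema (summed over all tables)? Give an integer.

12

sessions: 1 nullable (price — PK (limit_value, expires_at) and explicit NOT NULL columns excluded).
accounts: 5 nullable (user_agent, account_id, limit_value, name, seats — PK (amount) and explicit NOT NULL columns excluded).
features: 3 nullable (amount, price, name — PK (feature_id) and explicit NOT NULL columns excluded).
users: 3 nullable (status, amount, price — PK (tier, kind, email) and explicit NOT NULL columns excluded).
Total: 1 + 5 + 3 + 3 = 12.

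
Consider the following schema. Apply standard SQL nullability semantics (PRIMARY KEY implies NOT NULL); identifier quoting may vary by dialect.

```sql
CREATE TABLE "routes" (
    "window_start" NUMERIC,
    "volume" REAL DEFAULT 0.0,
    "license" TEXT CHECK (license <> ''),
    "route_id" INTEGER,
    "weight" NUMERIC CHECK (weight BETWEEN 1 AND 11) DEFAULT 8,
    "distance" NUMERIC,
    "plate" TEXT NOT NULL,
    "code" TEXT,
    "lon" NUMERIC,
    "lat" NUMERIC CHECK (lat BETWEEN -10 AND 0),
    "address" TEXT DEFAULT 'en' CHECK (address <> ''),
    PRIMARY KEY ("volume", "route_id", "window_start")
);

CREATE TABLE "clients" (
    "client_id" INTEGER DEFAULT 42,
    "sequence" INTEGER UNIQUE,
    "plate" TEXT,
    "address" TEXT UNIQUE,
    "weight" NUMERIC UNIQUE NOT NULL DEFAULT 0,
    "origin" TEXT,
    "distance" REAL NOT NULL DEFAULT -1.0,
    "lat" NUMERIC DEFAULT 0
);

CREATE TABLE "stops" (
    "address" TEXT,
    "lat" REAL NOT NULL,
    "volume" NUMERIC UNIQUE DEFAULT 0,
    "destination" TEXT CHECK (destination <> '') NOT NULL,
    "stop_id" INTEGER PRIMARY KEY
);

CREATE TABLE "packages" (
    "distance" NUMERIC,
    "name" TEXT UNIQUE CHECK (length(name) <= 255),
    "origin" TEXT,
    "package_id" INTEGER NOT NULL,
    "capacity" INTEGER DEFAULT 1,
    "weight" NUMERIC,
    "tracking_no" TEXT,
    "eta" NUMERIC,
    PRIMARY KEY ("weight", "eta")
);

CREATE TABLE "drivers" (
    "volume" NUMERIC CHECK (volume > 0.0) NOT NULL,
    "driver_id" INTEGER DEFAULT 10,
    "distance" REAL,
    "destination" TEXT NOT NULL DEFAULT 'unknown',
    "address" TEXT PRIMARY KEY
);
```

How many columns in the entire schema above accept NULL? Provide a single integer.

routes: 7 nullable (license, weight, distance, code, lon, lat, address — PK (volume, route_id, window_start) and explicit NOT NULL columns excluded).
clients: 6 nullable (client_id, sequence, plate, address, origin, lat — PK none and explicit NOT NULL columns excluded).
stops: 2 nullable (address, volume — PK (stop_id) and explicit NOT NULL columns excluded).
packages: 5 nullable (distance, name, origin, capacity, tracking_no — PK (weight, eta) and explicit NOT NULL columns excluded).
drivers: 2 nullable (driver_id, distance — PK (address) and explicit NOT NULL columns excluded).
Total: 7 + 6 + 2 + 5 + 2 = 22.

22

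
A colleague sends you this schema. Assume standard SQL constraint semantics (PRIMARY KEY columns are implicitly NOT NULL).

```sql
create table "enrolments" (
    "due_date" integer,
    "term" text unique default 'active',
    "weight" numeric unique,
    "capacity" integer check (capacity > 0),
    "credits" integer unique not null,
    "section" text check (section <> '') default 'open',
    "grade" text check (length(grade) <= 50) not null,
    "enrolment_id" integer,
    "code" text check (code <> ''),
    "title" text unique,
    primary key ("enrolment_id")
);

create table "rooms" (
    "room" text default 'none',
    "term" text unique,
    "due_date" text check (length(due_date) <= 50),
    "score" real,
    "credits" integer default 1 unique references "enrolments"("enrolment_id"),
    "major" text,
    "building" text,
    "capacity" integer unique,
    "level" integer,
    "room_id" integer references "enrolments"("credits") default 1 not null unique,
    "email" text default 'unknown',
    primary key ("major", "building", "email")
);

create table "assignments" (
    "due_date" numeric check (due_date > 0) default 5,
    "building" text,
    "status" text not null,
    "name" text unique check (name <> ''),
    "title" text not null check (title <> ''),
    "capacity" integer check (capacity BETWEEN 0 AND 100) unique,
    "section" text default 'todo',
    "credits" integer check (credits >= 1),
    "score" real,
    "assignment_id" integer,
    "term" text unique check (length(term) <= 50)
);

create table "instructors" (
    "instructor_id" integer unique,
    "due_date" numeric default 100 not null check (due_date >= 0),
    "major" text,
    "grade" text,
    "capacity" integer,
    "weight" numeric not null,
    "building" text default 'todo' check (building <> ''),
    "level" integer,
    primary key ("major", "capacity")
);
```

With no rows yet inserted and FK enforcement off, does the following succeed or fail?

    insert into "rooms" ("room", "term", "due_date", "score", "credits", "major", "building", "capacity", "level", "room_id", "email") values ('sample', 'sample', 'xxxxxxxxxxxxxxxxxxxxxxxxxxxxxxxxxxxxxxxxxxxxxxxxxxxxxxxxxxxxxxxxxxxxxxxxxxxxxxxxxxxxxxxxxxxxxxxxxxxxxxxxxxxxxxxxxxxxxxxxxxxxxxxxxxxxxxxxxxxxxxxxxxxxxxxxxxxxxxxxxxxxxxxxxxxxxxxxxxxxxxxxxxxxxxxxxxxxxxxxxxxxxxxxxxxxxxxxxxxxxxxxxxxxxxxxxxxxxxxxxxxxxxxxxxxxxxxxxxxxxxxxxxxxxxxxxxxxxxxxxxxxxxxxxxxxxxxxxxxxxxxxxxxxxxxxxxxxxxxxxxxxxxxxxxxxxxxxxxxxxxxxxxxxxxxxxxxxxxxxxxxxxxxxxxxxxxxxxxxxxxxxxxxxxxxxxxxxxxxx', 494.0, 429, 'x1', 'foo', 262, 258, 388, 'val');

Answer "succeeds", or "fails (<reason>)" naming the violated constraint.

fails (CHECK on due_date)

The value 'xxxxxxxxxxxxxxxxxxxxxxxxxxxxxxxxxxxxxxxxxxxxxxxxxxxxxxxxxxxxxxxxxxxxxxxxxxxxxxxxxxxxxxxxxxxxxxxxxxxxxxxxxxxxxxxxxxxxxxxxxxxxxxxxxxxxxxxxxxxxxxxxxxxxxxxxxxxxxxxxxxxxxxxxxxxxxxxxxxxxxxxxxxxxxxxxxxxxxxxxxxxxxxxxxxxxxxxxxxxxxxxxxxxxxxxxxxxxxxxxxxxxxxxxxxxxxxxxxxxxxxxxxxxxxxxxxxxxxxxxxxxxxxxxxxxxxxxxxxxxxxxxxxxxxxxxxxxxxxxxxxxxxxxxxxxxxxxxxxxxxxxxxxxxxxxxxxxxxxxxxxxxxxxxxxxxxxxxxxxxxxxxxxxxxxxxxxxxxxxx' for due_date violates CHECK (length(due_date) <= 50).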